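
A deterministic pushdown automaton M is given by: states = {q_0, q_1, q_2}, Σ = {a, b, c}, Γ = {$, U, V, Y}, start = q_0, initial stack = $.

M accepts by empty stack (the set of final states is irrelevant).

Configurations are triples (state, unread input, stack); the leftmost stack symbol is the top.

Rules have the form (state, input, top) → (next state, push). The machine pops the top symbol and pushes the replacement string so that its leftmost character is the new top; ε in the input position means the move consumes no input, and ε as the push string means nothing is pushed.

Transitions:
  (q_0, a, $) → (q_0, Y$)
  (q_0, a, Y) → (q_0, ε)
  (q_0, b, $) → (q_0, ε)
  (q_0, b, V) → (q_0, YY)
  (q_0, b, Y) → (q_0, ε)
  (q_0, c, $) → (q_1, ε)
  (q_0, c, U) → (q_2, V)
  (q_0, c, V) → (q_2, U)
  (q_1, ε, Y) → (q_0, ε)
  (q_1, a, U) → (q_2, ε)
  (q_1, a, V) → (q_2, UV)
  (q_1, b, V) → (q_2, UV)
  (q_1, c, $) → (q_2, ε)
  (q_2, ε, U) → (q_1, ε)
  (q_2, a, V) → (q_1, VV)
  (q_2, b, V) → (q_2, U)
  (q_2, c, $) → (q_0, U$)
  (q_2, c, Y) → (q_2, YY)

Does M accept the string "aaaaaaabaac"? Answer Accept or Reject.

(q_0, aaaaaaabaac, $) ⊢ (q_0, aaaaaabaac, Y$) ⊢ (q_0, aaaaabaac, $) ⊢ (q_0, aaaabaac, Y$) ⊢ (q_0, aaabaac, $) ⊢ (q_0, aabaac, Y$) ⊢ (q_0, abaac, $) ⊢ (q_0, baac, Y$) ⊢ (q_0, aac, $) ⊢ (q_0, ac, Y$) ⊢ (q_0, c, $) ⊢ (q_1, ε, ε)
All input consumed and the stack is empty.

Accept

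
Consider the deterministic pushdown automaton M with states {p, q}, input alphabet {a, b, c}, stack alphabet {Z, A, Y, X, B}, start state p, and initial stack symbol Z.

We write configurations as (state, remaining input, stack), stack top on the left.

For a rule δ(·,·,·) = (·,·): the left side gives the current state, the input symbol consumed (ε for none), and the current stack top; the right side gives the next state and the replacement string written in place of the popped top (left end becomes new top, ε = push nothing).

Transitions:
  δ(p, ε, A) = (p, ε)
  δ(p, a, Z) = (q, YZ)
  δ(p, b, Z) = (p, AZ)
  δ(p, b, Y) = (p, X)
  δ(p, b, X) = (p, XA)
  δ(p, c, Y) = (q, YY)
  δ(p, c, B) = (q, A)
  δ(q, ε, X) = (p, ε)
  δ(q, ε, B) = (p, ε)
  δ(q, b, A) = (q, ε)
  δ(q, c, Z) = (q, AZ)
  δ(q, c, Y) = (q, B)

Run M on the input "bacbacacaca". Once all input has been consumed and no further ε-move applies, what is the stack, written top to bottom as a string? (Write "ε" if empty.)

(p, bacbacacaca, Z) ⊢ (p, acbacacaca, AZ) ⊢ (p, acbacacaca, Z) ⊢ (q, cbacacaca, YZ) ⊢ (q, bacacaca, BZ) ⊢ (p, bacacaca, Z) ⊢ (p, acacaca, AZ) ⊢ (p, acacaca, Z) ⊢ (q, cacaca, YZ) ⊢ (q, acaca, BZ) ⊢ (p, acaca, Z) ⊢ (q, caca, YZ) ⊢ (q, aca, BZ) ⊢ (p, aca, Z) ⊢ (q, ca, YZ) ⊢ (q, a, BZ) ⊢ (p, a, Z) ⊢ (q, ε, YZ)
All input consumed in state q with stack YZ.

YZ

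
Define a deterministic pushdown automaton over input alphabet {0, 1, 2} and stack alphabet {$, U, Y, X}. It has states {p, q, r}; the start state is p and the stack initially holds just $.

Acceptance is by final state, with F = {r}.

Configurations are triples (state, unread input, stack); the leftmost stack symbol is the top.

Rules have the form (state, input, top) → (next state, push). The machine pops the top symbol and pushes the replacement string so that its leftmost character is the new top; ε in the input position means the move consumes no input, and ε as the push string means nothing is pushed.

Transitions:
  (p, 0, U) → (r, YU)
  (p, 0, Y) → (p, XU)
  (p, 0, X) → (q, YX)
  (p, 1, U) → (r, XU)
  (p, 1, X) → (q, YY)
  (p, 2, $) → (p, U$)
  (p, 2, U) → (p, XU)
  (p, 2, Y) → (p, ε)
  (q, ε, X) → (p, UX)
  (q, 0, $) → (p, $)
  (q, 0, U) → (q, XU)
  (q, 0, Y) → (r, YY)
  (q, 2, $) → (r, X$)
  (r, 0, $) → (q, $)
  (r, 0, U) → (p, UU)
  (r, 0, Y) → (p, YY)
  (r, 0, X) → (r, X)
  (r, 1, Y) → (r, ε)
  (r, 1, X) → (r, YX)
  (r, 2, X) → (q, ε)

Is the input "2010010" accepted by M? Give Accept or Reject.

(p, 2010010, $)
  read 2, top $: go to p, push U$ → (p, 010010, U$)
  read 0, top U: go to r, push YU → (r, 10010, YU$)
  read 1, top Y: go to r, push ε → (r, 0010, U$)
  read 0, top U: go to p, push UU → (p, 010, UU$)
  read 0, top U: go to r, push YU → (r, 10, YUU$)
  read 1, top Y: go to r, push ε → (r, 0, UU$)
  read 0, top U: go to p, push UU → (p, ε, UUU$)
All input consumed; state p ∉ F and no further ε-move applies.

Reject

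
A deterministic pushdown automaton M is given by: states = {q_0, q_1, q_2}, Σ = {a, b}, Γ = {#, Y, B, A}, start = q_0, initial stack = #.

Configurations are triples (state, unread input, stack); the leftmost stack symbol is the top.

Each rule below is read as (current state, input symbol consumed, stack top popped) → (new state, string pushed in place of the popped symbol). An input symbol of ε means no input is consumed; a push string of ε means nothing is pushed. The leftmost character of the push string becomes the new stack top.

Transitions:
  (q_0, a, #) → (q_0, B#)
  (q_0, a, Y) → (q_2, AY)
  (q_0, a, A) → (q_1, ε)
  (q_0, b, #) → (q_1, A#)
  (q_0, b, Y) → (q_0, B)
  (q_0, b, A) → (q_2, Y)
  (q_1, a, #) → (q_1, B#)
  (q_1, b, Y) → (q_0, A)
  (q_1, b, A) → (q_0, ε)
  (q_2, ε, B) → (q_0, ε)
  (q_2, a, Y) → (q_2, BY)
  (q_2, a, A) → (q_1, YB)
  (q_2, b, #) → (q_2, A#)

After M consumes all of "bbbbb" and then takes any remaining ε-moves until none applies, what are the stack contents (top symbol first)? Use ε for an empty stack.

A#

(q_0, bbbbb, #)
  read b, top #: go to q_1, push A# → (q_1, bbbb, A#)
  read b, top A: go to q_0, push ε → (q_0, bbb, #)
  read b, top #: go to q_1, push A# → (q_1, bb, A#)
  read b, top A: go to q_0, push ε → (q_0, b, #)
  read b, top #: go to q_1, push A# → (q_1, ε, A#)
All input consumed in state q_1 with stack A#.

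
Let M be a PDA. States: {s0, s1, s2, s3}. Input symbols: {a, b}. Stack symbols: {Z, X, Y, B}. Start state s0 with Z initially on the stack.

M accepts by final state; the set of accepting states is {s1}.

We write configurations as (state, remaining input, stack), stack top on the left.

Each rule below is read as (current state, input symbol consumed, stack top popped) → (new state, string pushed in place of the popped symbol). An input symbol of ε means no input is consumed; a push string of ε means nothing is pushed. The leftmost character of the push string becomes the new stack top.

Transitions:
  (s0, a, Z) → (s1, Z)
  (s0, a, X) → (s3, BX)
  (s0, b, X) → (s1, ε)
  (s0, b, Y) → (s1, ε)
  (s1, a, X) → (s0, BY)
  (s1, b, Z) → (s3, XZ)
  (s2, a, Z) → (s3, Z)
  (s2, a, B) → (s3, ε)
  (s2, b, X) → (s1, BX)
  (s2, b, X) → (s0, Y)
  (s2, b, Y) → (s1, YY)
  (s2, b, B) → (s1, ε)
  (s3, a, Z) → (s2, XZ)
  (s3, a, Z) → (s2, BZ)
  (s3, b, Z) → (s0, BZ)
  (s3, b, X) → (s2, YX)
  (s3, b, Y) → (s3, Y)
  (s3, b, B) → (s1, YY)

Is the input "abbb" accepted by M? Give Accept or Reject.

One accepting computation: (s0, abbb, Z) ⊢ (s1, bbb, Z) ⊢ (s3, bb, XZ) ⊢ (s2, b, YXZ) ⊢ (s1, ε, YYXZ)
All input consumed and state s1 ∈ F.

Accept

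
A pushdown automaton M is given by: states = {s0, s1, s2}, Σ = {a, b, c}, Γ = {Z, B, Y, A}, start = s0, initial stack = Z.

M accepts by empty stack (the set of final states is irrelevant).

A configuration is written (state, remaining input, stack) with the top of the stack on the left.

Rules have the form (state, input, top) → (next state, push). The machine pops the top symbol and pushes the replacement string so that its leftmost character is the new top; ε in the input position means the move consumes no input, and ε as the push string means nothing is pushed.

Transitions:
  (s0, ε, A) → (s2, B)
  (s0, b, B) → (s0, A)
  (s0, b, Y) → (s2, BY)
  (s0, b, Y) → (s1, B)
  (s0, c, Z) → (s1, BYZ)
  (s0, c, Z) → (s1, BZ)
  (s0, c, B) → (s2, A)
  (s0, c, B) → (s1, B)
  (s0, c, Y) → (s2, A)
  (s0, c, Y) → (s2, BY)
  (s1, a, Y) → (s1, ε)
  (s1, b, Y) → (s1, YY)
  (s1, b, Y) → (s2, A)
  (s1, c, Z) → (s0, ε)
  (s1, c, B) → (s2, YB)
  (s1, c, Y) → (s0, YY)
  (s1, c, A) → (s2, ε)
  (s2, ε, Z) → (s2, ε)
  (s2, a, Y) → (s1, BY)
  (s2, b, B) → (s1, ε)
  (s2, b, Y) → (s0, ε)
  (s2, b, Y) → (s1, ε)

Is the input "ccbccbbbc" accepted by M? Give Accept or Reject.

Accept

One accepting computation: (s0, ccbccbbbc, Z) ⊢ (s1, cbccbbbc, BZ) ⊢ (s2, bccbbbc, YBZ) ⊢ (s0, ccbbbc, BZ) ⊢ (s1, cbbbc, BZ) ⊢ (s2, bbbc, YBZ) ⊢ (s0, bbc, BZ) ⊢ (s0, bc, AZ) ⊢ (s2, bc, BZ) ⊢ (s1, c, Z) ⊢ (s0, ε, ε)
All input consumed and the stack is empty.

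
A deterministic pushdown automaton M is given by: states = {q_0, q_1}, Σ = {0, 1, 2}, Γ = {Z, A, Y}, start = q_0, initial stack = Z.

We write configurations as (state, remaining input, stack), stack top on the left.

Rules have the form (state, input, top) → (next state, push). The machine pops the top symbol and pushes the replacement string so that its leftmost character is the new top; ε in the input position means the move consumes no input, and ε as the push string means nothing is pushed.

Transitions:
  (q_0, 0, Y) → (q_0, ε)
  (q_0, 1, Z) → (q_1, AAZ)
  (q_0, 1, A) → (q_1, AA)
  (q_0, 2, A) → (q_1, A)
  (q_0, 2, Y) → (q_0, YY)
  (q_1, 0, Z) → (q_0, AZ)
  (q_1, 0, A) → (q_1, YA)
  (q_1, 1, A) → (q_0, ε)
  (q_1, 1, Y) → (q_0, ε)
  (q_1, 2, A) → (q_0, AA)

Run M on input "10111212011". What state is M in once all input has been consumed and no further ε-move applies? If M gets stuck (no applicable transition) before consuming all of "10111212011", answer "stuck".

q_1

(q_0, 10111212011, Z)
  read 1, top Z: go to q_1, push AAZ → (q_1, 0111212011, AAZ)
  read 0, top A: go to q_1, push YA → (q_1, 111212011, YAAZ)
  read 1, top Y: go to q_0, push ε → (q_0, 11212011, AAZ)
  read 1, top A: go to q_1, push AA → (q_1, 1212011, AAAZ)
  read 1, top A: go to q_0, push ε → (q_0, 212011, AAZ)
  read 2, top A: go to q_1, push A → (q_1, 12011, AAZ)
  read 1, top A: go to q_0, push ε → (q_0, 2011, AZ)
  read 2, top A: go to q_1, push A → (q_1, 011, AZ)
  read 0, top A: go to q_1, push YA → (q_1, 11, YAZ)
  read 1, top Y: go to q_0, push ε → (q_0, 1, AZ)
  read 1, top A: go to q_1, push AA → (q_1, ε, AAZ)
All input consumed; M is in state q_1.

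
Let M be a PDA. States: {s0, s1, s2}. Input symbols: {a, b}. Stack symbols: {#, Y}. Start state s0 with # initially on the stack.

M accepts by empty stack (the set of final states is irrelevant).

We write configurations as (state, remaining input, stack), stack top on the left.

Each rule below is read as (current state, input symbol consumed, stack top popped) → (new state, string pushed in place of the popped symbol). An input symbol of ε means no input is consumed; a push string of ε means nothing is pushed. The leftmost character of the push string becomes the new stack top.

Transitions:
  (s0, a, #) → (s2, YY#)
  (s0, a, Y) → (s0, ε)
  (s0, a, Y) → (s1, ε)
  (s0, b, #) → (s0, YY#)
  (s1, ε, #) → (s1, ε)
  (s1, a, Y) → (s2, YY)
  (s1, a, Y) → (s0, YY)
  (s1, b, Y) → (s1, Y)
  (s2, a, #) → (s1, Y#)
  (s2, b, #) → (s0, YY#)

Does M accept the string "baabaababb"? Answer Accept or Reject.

Reject

No computation consumes all input and empties the stack.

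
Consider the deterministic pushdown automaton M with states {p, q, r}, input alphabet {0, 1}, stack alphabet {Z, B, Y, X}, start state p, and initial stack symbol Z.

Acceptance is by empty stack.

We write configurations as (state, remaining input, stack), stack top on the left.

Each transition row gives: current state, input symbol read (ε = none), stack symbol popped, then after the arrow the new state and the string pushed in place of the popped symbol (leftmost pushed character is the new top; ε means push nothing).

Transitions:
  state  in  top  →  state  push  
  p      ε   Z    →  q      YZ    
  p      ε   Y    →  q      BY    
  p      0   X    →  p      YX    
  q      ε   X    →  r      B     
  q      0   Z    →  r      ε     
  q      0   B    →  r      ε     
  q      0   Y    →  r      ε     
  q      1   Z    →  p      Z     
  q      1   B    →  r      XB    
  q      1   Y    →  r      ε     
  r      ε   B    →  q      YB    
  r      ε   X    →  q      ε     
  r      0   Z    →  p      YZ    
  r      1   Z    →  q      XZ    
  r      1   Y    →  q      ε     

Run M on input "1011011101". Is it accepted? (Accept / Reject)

(p, 1011011101, Z) ⊢ (q, 1011011101, YZ) ⊢ (r, 011011101, Z) ⊢ (p, 11011101, YZ) ⊢ (q, 11011101, BYZ) ⊢ (r, 1011101, XBYZ) ⊢ (q, 1011101, BYZ) ⊢ (r, 011101, XBYZ) ⊢ (q, 011101, BYZ) ⊢ (r, 11101, YZ) ⊢ (q, 1101, Z) ⊢ (p, 101, Z) ⊢ (q, 101, YZ) ⊢ (r, 01, Z) ⊢ (p, 1, YZ) ⊢ (q, 1, BYZ) ⊢ (r, ε, XBYZ) ⊢ (q, ε, BYZ)
All input consumed; stack is BYZ, not empty, and no further ε-move applies.

Reject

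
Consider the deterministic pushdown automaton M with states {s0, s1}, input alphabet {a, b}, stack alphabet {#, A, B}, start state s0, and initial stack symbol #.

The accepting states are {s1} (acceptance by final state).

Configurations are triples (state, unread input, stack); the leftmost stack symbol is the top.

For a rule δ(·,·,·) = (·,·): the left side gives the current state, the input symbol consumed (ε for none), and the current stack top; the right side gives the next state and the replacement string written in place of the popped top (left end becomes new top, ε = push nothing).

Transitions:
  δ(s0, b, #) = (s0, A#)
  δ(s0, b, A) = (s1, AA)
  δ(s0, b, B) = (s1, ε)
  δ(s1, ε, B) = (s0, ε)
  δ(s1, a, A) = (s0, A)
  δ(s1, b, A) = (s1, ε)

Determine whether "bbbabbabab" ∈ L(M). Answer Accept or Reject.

(s0, bbbabbabab, #) ⊢ (s0, bbabbabab, A#) ⊢ (s1, babbabab, AA#) ⊢ (s1, abbabab, A#) ⊢ (s0, bbabab, A#) ⊢ (s1, babab, AA#) ⊢ (s1, abab, A#) ⊢ (s0, bab, A#) ⊢ (s1, ab, AA#) ⊢ (s0, b, AA#) ⊢ (s1, ε, AAA#)
All input consumed; state s1 ∈ F.

Accept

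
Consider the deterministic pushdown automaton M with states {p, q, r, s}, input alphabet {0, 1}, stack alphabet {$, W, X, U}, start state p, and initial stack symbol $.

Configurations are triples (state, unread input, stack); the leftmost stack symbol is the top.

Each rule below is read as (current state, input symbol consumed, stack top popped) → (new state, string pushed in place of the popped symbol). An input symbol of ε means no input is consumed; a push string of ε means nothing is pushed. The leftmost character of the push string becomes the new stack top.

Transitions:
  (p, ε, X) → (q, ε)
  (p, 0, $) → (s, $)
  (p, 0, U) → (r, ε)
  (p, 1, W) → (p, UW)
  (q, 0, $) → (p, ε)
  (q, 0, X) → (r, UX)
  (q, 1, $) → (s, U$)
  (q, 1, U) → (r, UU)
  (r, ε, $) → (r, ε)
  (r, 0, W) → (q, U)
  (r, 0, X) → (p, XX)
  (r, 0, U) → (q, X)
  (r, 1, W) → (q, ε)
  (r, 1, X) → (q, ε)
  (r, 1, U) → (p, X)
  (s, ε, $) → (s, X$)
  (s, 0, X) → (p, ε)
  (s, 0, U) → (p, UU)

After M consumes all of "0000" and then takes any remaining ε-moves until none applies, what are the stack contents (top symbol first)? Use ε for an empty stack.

(p, 0000, $)
  read 0, top $: go to s, push $ → (s, 000, $)
  ε-move, top $: go to s, push X$ → (s, 000, X$)
  read 0, top X: go to p, push ε → (p, 00, $)
  read 0, top $: go to s, push $ → (s, 0, $)
  ε-move, top $: go to s, push X$ → (s, 0, X$)
  read 0, top X: go to p, push ε → (p, ε, $)
All input consumed in state p with stack $.

$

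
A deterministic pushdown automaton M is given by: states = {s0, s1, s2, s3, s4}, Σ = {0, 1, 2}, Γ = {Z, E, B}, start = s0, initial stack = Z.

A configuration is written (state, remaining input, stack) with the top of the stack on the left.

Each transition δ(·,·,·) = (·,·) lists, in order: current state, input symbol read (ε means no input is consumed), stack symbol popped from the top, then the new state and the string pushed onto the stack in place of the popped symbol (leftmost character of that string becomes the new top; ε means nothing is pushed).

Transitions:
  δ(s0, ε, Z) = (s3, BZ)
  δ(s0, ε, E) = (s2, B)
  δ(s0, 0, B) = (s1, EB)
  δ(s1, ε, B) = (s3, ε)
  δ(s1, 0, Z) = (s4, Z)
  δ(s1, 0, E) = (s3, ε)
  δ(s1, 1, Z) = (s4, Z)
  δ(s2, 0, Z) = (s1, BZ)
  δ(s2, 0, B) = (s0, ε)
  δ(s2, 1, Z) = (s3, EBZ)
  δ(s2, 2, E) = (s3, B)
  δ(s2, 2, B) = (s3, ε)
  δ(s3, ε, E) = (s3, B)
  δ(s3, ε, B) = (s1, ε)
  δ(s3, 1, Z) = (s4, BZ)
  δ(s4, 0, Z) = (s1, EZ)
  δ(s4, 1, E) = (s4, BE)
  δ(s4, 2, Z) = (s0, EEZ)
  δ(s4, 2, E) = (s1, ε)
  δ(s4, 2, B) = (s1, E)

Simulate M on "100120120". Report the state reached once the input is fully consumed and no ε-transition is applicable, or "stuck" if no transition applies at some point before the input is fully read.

s3

(s0, 100120120, Z) ⊢ (s3, 100120120, BZ) ⊢ (s1, 100120120, Z) ⊢ (s4, 00120120, Z) ⊢ (s1, 0120120, EZ) ⊢ (s3, 120120, Z) ⊢ (s4, 20120, BZ) ⊢ (s1, 0120, EZ) ⊢ (s3, 120, Z) ⊢ (s4, 20, BZ) ⊢ (s1, 0, EZ) ⊢ (s3, ε, Z)
All input consumed; M is in state s3.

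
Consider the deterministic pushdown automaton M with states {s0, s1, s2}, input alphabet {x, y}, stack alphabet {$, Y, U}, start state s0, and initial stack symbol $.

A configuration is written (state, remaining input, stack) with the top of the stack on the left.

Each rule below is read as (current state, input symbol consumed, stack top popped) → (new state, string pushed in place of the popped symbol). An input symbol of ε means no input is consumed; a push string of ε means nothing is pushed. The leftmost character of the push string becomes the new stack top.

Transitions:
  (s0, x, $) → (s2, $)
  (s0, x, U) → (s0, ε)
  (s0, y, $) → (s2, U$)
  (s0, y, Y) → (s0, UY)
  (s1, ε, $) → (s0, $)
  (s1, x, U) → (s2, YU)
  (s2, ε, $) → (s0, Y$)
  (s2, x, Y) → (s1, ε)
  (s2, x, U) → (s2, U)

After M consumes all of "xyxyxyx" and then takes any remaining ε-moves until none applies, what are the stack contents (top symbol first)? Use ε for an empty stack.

Y$

(s0, xyxyxyx, $)
  read x, top $: go to s2, push $ → (s2, yxyxyx, $)
  ε-move, top $: go to s0, push Y$ → (s0, yxyxyx, Y$)
  read y, top Y: go to s0, push UY → (s0, xyxyx, UY$)
  read x, top U: go to s0, push ε → (s0, yxyx, Y$)
  read y, top Y: go to s0, push UY → (s0, xyx, UY$)
  read x, top U: go to s0, push ε → (s0, yx, Y$)
  read y, top Y: go to s0, push UY → (s0, x, UY$)
  read x, top U: go to s0, push ε → (s0, ε, Y$)
All input consumed in state s0 with stack Y$.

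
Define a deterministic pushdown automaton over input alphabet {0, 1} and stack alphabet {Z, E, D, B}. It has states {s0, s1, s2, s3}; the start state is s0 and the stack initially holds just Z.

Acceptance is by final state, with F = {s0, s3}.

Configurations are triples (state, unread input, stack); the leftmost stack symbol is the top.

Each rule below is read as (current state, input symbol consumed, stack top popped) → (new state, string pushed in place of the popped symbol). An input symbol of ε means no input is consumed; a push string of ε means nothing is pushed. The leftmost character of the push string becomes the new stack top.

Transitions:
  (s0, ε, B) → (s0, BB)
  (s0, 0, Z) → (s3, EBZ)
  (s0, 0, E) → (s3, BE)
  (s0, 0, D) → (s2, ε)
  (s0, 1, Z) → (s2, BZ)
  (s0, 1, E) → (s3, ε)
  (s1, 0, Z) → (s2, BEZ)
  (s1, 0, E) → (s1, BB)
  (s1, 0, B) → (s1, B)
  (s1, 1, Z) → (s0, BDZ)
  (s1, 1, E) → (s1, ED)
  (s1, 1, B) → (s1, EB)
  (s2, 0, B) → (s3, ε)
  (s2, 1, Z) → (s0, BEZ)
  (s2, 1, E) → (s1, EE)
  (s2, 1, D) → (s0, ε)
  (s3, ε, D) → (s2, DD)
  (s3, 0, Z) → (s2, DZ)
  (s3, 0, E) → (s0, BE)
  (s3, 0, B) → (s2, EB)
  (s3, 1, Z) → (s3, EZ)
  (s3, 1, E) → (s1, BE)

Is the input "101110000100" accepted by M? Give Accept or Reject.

(s0, 101110000100, Z)
  read 1, top Z: go to s2, push BZ → (s2, 01110000100, BZ)
  read 0, top B: go to s3, push ε → (s3, 1110000100, Z)
  read 1, top Z: go to s3, push EZ → (s3, 110000100, EZ)
  read 1, top E: go to s1, push BE → (s1, 10000100, BEZ)
  read 1, top B: go to s1, push EB → (s1, 0000100, EBEZ)
  read 0, top E: go to s1, push BB → (s1, 000100, BBBEZ)
  read 0, top B: go to s1, push B → (s1, 00100, BBBEZ)
  read 0, top B: go to s1, push B → (s1, 0100, BBBEZ)
  read 0, top B: go to s1, push B → (s1, 100, BBBEZ)
  read 1, top B: go to s1, push EB → (s1, 00, EBBBEZ)
  read 0, top E: go to s1, push BB → (s1, 0, BBBBBEZ)
  read 0, top B: go to s1, push B → (s1, ε, BBBBBEZ)
All input consumed; state s1 ∉ F and no further ε-move applies.

Reject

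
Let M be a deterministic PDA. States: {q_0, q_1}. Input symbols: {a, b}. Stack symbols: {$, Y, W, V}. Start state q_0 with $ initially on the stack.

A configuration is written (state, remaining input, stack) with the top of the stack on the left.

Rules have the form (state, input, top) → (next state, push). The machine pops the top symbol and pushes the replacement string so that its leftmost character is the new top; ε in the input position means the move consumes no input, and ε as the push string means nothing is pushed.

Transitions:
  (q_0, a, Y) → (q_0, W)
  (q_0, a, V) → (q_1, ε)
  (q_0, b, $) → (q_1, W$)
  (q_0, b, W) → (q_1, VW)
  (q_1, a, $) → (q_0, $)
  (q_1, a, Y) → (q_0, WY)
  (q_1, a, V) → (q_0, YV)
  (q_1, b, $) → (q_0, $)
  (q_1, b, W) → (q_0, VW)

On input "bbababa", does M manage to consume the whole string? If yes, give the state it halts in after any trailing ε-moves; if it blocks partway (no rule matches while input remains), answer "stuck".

q_1

(q_0, bbababa, $)
  read b, top $: go to q_1, push W$ → (q_1, bababa, W$)
  read b, top W: go to q_0, push VW → (q_0, ababa, VW$)
  read a, top V: go to q_1, push ε → (q_1, baba, W$)
  read b, top W: go to q_0, push VW → (q_0, aba, VW$)
  read a, top V: go to q_1, push ε → (q_1, ba, W$)
  read b, top W: go to q_0, push VW → (q_0, a, VW$)
  read a, top V: go to q_1, push ε → (q_1, ε, W$)
All input consumed; M is in state q_1.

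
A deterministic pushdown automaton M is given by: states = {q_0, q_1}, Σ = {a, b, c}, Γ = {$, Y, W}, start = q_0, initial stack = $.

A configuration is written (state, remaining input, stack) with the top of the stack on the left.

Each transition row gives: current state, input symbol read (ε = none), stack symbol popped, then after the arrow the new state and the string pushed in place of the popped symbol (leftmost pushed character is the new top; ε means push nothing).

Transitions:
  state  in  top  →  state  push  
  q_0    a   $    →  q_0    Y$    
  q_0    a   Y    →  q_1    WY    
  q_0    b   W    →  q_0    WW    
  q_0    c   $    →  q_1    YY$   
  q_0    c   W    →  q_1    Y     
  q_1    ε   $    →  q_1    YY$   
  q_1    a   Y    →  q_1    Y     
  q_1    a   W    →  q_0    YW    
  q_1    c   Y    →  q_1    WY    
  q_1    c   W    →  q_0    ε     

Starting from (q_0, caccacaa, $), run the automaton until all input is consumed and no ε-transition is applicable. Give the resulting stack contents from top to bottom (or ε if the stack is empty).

YWYY$

(q_0, caccacaa, $)
  read c, top $: go to q_1, push YY$ → (q_1, accacaa, YY$)
  read a, top Y: go to q_1, push Y → (q_1, ccacaa, YY$)
  read c, top Y: go to q_1, push WY → (q_1, cacaa, WYY$)
  read c, top W: go to q_0, push ε → (q_0, acaa, YY$)
  read a, top Y: go to q_1, push WY → (q_1, caa, WYY$)
  read c, top W: go to q_0, push ε → (q_0, aa, YY$)
  read a, top Y: go to q_1, push WY → (q_1, a, WYY$)
  read a, top W: go to q_0, push YW → (q_0, ε, YWYY$)
All input consumed in state q_0 with stack YWYY$.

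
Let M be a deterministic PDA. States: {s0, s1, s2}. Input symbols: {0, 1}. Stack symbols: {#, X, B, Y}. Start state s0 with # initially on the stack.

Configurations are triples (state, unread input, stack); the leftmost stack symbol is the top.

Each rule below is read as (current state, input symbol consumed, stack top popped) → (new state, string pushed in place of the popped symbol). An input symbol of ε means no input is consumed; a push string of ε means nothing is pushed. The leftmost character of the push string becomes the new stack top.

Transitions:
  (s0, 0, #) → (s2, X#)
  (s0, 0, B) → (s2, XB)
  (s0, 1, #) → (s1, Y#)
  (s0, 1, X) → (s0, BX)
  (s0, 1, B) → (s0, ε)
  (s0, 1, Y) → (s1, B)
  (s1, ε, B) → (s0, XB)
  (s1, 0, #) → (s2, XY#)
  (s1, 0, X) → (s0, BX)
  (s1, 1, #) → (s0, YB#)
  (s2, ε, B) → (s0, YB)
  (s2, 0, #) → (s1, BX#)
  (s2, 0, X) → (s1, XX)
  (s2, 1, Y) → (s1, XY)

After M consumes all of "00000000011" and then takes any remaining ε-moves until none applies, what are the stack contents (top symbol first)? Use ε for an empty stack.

BXXBXXBXX#

(s0, 00000000011, #)
  read 0, top #: go to s2, push X# → (s2, 0000000011, X#)
  read 0, top X: go to s1, push XX → (s1, 000000011, XX#)
  read 0, top X: go to s0, push BX → (s0, 00000011, BXX#)
  read 0, top B: go to s2, push XB → (s2, 0000011, XBXX#)
  read 0, top X: go to s1, push XX → (s1, 000011, XXBXX#)
  read 0, top X: go to s0, push BX → (s0, 00011, BXXBXX#)
  read 0, top B: go to s2, push XB → (s2, 0011, XBXXBXX#)
  read 0, top X: go to s1, push XX → (s1, 011, XXBXXBXX#)
  read 0, top X: go to s0, push BX → (s0, 11, BXXBXXBXX#)
  read 1, top B: go to s0, push ε → (s0, 1, XXBXXBXX#)
  read 1, top X: go to s0, push BX → (s0, ε, BXXBXXBXX#)
All input consumed in state s0 with stack BXXBXXBXX#.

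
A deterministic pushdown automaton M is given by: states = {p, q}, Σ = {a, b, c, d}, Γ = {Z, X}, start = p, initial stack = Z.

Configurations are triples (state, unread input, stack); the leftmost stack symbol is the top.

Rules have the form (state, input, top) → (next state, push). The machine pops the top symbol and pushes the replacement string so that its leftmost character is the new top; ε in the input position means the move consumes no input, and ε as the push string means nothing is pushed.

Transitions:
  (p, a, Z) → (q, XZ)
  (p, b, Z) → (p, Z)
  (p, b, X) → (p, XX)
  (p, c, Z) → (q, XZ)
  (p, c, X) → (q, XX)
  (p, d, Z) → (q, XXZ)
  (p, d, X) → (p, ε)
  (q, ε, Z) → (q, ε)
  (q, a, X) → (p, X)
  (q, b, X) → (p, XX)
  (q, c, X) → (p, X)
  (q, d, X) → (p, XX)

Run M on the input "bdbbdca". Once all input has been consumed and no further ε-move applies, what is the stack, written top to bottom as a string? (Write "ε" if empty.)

(p, bdbbdca, Z) ⊢ (p, dbbdca, Z) ⊢ (q, bbdca, XXZ) ⊢ (p, bdca, XXXZ) ⊢ (p, dca, XXXXZ) ⊢ (p, ca, XXXZ) ⊢ (q, a, XXXXZ) ⊢ (p, ε, XXXXZ)
All input consumed in state p with stack XXXXZ.

XXXXZ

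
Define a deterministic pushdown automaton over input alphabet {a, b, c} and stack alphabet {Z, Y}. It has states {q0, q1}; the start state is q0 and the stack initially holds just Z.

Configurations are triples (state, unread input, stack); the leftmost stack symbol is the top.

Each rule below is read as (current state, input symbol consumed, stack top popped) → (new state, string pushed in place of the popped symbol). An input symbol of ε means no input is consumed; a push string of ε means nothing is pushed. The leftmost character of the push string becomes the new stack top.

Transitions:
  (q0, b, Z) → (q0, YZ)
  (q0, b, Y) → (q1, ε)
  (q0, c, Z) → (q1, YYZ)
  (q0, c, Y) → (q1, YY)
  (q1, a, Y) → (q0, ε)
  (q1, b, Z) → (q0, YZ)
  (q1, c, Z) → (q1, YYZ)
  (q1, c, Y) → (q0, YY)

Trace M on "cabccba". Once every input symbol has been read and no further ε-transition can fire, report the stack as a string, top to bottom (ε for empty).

(q0, cabccba, Z)
  read c, top Z: go to q1, push YYZ → (q1, abccba, YYZ)
  read a, top Y: go to q0, push ε → (q0, bccba, YZ)
  read b, top Y: go to q1, push ε → (q1, ccba, Z)
  read c, top Z: go to q1, push YYZ → (q1, cba, YYZ)
  read c, top Y: go to q0, push YY → (q0, ba, YYYZ)
  read b, top Y: go to q1, push ε → (q1, a, YYZ)
  read a, top Y: go to q0, push ε → (q0, ε, YZ)
All input consumed in state q0 with stack YZ.

YZ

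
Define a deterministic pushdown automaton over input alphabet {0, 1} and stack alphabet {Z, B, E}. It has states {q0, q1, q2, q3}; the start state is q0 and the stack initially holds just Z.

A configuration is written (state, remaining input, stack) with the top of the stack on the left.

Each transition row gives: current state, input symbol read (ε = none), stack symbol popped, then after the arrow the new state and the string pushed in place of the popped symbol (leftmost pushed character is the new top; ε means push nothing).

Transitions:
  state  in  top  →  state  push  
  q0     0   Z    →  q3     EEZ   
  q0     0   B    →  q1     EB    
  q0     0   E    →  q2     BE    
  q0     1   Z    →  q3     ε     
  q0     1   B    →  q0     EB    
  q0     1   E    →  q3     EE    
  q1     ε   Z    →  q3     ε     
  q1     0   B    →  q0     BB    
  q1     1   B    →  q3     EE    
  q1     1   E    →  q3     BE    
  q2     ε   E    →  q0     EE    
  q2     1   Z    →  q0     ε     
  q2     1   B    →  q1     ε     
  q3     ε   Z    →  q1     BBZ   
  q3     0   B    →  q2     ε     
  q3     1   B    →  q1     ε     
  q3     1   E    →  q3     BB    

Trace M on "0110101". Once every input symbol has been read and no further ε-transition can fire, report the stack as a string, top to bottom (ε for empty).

EBBEZ

(q0, 0110101, Z)
  read 0, top Z: go to q3, push EEZ → (q3, 110101, EEZ)
  read 1, top E: go to q3, push BB → (q3, 10101, BBEZ)
  read 1, top B: go to q1, push ε → (q1, 0101, BEZ)
  read 0, top B: go to q0, push BB → (q0, 101, BBEZ)
  read 1, top B: go to q0, push EB → (q0, 01, EBBEZ)
  read 0, top E: go to q2, push BE → (q2, 1, BEBBEZ)
  read 1, top B: go to q1, push ε → (q1, ε, EBBEZ)
All input consumed in state q1 with stack EBBEZ.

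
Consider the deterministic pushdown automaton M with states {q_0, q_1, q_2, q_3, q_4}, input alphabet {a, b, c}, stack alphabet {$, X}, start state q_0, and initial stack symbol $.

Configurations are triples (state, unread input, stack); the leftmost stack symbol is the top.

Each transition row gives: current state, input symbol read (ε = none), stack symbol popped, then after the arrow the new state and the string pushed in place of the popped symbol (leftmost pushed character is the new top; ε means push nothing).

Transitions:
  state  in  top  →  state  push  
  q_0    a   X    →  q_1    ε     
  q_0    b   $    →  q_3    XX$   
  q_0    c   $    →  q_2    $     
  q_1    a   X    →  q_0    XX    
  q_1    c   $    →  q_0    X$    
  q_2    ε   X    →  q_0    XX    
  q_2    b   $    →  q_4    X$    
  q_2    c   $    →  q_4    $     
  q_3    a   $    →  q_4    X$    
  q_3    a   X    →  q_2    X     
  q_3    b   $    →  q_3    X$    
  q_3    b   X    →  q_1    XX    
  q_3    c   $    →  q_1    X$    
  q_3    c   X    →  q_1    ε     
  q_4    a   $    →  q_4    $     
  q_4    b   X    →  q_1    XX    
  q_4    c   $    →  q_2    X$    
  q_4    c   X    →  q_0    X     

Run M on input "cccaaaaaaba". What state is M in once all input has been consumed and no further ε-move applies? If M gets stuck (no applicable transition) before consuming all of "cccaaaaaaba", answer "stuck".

stuck

(q_0, cccaaaaaaba, $)
  read c, top $: go to q_2, push $ → (q_2, ccaaaaaaba, $)
  read c, top $: go to q_4, push $ → (q_4, caaaaaaba, $)
  read c, top $: go to q_2, push X$ → (q_2, aaaaaaba, X$)
  ε-move, top X: go to q_0, push XX → (q_0, aaaaaaba, XX$)
  read a, top X: go to q_1, push ε → (q_1, aaaaaba, X$)
  read a, top X: go to q_0, push XX → (q_0, aaaaba, XX$)
  read a, top X: go to q_1, push ε → (q_1, aaaba, X$)
  read a, top X: go to q_0, push XX → (q_0, aaba, XX$)
  read a, top X: go to q_1, push ε → (q_1, aba, X$)
  read a, top X: go to q_0, push XX → (q_0, ba, XX$)
No transition for (q_0, b, top X); M blocks with input ba remaining.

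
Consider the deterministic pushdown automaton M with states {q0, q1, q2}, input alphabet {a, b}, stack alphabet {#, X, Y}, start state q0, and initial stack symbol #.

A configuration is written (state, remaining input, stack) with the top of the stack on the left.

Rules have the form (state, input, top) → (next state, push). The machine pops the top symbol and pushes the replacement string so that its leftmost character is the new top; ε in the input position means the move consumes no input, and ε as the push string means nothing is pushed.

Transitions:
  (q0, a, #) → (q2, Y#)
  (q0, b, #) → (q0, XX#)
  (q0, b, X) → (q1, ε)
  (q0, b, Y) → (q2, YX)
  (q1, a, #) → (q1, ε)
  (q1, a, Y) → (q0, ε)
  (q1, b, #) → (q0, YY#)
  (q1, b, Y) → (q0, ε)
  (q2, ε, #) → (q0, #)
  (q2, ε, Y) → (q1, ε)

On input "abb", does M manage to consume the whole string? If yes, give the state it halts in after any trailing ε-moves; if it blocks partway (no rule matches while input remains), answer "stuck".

(q0, abb, #)
  read a, top #: go to q2, push Y# → (q2, bb, Y#)
  ε-move, top Y: go to q1, push ε → (q1, bb, #)
  read b, top #: go to q0, push YY# → (q0, b, YY#)
  read b, top Y: go to q2, push YX → (q2, ε, YXY#)
  ε-move, top Y: go to q1, push ε → (q1, ε, XY#)
All input consumed; M is in state q1.

q1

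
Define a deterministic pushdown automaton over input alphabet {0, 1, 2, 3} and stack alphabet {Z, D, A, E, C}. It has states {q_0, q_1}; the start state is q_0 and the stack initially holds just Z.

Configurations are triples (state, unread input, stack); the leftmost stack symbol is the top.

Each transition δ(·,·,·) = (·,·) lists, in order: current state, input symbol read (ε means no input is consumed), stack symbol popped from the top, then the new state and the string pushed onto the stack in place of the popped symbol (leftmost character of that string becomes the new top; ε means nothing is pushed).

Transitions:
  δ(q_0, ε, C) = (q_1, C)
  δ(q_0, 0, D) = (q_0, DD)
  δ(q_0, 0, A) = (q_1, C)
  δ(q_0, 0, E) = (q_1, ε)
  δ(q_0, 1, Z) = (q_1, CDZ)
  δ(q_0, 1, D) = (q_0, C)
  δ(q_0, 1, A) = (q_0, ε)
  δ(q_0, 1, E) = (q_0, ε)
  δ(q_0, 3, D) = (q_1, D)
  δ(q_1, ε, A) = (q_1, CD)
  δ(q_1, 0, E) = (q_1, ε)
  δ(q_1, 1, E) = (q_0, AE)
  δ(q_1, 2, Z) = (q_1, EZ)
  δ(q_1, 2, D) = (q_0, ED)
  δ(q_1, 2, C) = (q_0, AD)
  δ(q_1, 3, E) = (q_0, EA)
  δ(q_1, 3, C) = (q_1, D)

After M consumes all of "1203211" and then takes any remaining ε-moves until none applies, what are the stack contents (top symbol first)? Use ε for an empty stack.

(q_0, 1203211, Z)
  read 1, top Z: go to q_1, push CDZ → (q_1, 203211, CDZ)
  read 2, top C: go to q_0, push AD → (q_0, 03211, ADDZ)
  read 0, top A: go to q_1, push C → (q_1, 3211, CDDZ)
  read 3, top C: go to q_1, push D → (q_1, 211, DDDZ)
  read 2, top D: go to q_0, push ED → (q_0, 11, EDDDZ)
  read 1, top E: go to q_0, push ε → (q_0, 1, DDDZ)
  read 1, top D: go to q_0, push C → (q_0, ε, CDDZ)
  ε-move, top C: go to q_1, push C → (q_1, ε, CDDZ)
All input consumed in state q_1 with stack CDDZ.

CDDZ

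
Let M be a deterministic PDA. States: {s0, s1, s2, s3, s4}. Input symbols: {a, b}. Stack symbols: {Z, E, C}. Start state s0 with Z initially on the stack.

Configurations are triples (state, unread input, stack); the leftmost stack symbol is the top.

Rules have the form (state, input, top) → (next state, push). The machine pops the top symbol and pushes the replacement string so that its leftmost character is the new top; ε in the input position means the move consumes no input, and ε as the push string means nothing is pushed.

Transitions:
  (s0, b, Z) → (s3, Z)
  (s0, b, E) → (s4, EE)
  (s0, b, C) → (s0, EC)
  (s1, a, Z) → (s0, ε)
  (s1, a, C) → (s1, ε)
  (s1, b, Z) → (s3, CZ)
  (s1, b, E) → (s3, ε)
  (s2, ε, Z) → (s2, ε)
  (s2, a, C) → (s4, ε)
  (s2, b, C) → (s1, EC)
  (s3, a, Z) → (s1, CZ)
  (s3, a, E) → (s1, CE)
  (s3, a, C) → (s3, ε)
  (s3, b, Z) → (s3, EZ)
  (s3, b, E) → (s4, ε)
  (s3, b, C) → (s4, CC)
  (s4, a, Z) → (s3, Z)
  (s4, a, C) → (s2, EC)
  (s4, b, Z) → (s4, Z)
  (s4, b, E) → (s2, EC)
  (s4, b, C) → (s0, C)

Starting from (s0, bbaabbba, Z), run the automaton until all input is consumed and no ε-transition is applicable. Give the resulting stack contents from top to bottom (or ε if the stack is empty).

Z

(s0, bbaabbba, Z) ⊢ (s3, baabbba, Z) ⊢ (s3, aabbba, EZ) ⊢ (s1, abbba, CEZ) ⊢ (s1, bbba, EZ) ⊢ (s3, bba, Z) ⊢ (s3, ba, EZ) ⊢ (s4, a, Z) ⊢ (s3, ε, Z)
All input consumed in state s3 with stack Z.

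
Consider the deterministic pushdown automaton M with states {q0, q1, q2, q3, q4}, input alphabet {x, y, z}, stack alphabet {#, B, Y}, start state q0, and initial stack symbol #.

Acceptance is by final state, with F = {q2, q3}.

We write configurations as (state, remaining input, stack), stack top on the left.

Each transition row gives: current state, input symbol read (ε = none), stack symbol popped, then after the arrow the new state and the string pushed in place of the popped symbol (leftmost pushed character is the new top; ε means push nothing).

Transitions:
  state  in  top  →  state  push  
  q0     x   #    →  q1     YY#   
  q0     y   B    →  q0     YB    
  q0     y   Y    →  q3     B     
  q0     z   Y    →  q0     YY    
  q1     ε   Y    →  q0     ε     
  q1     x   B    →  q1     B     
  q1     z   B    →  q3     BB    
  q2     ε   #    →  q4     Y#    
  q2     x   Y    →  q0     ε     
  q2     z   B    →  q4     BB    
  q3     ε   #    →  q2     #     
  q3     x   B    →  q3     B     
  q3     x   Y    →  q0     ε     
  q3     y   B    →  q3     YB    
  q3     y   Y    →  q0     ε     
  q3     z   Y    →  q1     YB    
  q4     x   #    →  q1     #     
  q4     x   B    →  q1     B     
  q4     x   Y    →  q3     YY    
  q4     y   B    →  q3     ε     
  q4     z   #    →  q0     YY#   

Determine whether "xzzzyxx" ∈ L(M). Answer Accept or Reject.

Accept

(q0, xzzzyxx, #)
  read x, top #: go to q1, push YY# → (q1, zzzyxx, YY#)
  ε-move, top Y: go to q0, push ε → (q0, zzzyxx, Y#)
  read z, top Y: go to q0, push YY → (q0, zzyxx, YY#)
  read z, top Y: go to q0, push YY → (q0, zyxx, YYY#)
  read z, top Y: go to q0, push YY → (q0, yxx, YYYY#)
  read y, top Y: go to q3, push B → (q3, xx, BYYY#)
  read x, top B: go to q3, push B → (q3, x, BYYY#)
  read x, top B: go to q3, push B → (q3, ε, BYYY#)
All input consumed; state q3 ∈ F.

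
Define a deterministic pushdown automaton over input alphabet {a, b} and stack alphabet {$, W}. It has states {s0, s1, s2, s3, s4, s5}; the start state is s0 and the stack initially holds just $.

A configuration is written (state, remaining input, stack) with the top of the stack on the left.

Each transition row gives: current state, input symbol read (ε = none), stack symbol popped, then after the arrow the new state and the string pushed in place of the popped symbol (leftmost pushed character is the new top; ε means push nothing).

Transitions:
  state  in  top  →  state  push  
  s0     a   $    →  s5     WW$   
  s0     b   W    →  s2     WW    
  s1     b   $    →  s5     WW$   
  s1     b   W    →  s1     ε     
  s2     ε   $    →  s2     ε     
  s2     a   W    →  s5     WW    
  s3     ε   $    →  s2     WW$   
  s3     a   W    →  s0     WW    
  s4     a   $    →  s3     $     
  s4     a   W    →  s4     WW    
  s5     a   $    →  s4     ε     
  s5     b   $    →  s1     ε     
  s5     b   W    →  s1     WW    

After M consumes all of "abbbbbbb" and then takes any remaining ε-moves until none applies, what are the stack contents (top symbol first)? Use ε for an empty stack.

(s0, abbbbbbb, $)
  read a, top $: go to s5, push WW$ → (s5, bbbbbbb, WW$)
  read b, top W: go to s1, push WW → (s1, bbbbbb, WWW$)
  read b, top W: go to s1, push ε → (s1, bbbbb, WW$)
  read b, top W: go to s1, push ε → (s1, bbbb, W$)
  read b, top W: go to s1, push ε → (s1, bbb, $)
  read b, top $: go to s5, push WW$ → (s5, bb, WW$)
  read b, top W: go to s1, push WW → (s1, b, WWW$)
  read b, top W: go to s1, push ε → (s1, ε, WW$)
All input consumed in state s1 with stack WW$.

WW$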